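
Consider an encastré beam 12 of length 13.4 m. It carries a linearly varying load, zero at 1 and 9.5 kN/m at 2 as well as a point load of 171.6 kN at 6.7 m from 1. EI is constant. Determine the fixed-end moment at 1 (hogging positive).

Take the two fixed-end moments M_1, M_2 as redundants; the released structure is the simple span 12.
On the primary (simply-supported) span, the end slopes from the loading are:
  at 1: triangular load, peak 9.5: 7w₀L³/(360EI) = 444.5/EI
  at 2: triangular load, peak 9.5: w₀L³/(45EI) = 508/EI
  at 1: point load 171.6 at a = 6.7: Pab(L + b)/(6LEI) = 1926/EI
  at 2: point load 171.6 at a = 6.7: Pab(L + a)/(6LEI) = 1926/EI
  θ_10 = 2370/EI,  θ_20 = 2434/EI
Flexibility coefficients: a unit moment at one end gives L/(3EI) there and L/(6EI) at the far end, so f₁₁ = f₂₂ = 4.467/EI and f₁₂ = f₂₁ = 2.233/EI.
Compatibility — zero rotation at each built-in end:
  4.467 M_1 + 2.233 M_2 = 2370
  2.233 M_1 + 4.467 M_2 = 2434
Solving the pair gives M_1 = 344.3 kN·m and M_2 = 372.7 kN·m (hogging).

M_1 = 344.3 kN·m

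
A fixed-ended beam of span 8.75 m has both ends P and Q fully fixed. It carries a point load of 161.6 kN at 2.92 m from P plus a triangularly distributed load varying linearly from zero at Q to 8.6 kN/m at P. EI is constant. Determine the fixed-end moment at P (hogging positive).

Release both end moments; the primary structure is a simply-supported span PQ with redundants M_P and M_Q.
End rotations of the released simple span under the applied load (×1/EI):
  at P: point load 161.6 at a = 2.92: Pab(L + b)/(6LEI) = 764/EI
  at Q: point load 161.6 at a = 2.92: Pab(L + a)/(6LEI) = 611.5/EI
  at P: triangular load, peak 8.6: w₀L³/(45EI) = 128/EI
  at Q: triangular load, peak 8.6: 7w₀L³/(360EI) = 112/EI
  θ_P0 = 892/EI,  θ_Q0 = 723.5/EI
Flexibility coefficients: a unit moment at one end gives L/(3EI) there and L/(6EI) at the far end, so f₁₁ = f₂₂ = 2.917/EI and f₁₂ = f₂₁ = 1.458/EI.
Compatibility — zero rotation at each built-in end:
  2.917 M_P + 1.458 M_Q = 892
  1.458 M_P + 2.917 M_Q = 723.5
Solving the pair gives M_P = 242.4 kN·m and M_Q = 126.9 kN·m (hogging).

M_P = 242.4 kN·m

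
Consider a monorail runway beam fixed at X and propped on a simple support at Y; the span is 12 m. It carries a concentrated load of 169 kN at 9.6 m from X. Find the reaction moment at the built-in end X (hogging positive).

Take the reaction at Y as the redundant and release it; the primary structure is a cantilever fixed at X.
Free-end deflection of the primary structure under the applied loading (downward +):
  point load 169 at a = 9.6: Pa²(3L − a)/(6EI) = 68530/EI
Flexibility coefficient — unit upward force at Y: δ_{YY} = L³/(3EI) = 576/EI.
The prop prevents deflection at Y: R_Y = δ_0/δ_{YY} = 68530/576 = 119 kN.
Moment equilibrium about X: M_X = Σ(load moments about X) − R_Y·L = 1622 − 119×12 = 194.7 kN·m.

M_X = 194.7 kN·m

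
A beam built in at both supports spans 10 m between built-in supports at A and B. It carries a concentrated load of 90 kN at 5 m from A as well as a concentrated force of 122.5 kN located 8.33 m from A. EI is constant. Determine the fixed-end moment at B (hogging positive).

M_B = 254.5 kN·m

Release both end moments; the primary structure is a simply-supported span AB with redundants M_A and M_B.
On the primary (simply-supported) span, the end slopes from the loading are:
  at A: point load 90 at a = 5: Pab(L + b)/(6LEI) = 562.5/EI
  at B: point load 90 at a = 5: Pab(L + a)/(6LEI) = 562.5/EI
  at A: point load 122.5 at a = 8.33: Pab(L + b)/(6LEI) = 331.4/EI
  at B: point load 122.5 at a = 8.33: Pab(L + a)/(6LEI) = 520.6/EI
  θ_A0 = 893.9/EI,  θ_B0 = 1083/EI
Flexibility coefficients: a unit moment at one end gives L/(3EI) there and L/(6EI) at the far end, so f₁₁ = f₂₂ = 3.333/EI and f₁₂ = f₂₁ = 1.667/EI.
Compatibility — zero rotation at each built-in end:
  3.333 M_A + 1.667 M_B = 893.9
  1.667 M_A + 3.333 M_B = 1083
Solving the pair gives M_A = 141 kN·m and M_B = 254.5 kN·m (hogging).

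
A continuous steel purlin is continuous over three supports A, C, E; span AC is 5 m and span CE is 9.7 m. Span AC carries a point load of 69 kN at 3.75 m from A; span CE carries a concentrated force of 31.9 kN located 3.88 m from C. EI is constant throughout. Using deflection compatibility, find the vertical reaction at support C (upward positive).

R_C = 88.61 kN

Take M_C as the redundant. Released structure: two simple spans AC and CE with a hinge at C.
Discontinuity in slope at C on the released structure — sum the simple-span end rotations:
  span AC: point load 69 at a = 3.75: Pab(L + a)/(6LEI) = 94.34/EI
  span CE: point load 31.9 at a = 3.88: Pab(L + b)/(6LEI) = 192.1/EI
  relative rotation θ_0 = (94.34 + 192.1)/EI = 286.4/EI
A unit hogging moment at C produces rotation L₁/(3EI) + L₂/(3EI) = 4.9/EI.
Slope continuity at C: θ_0 = M_C·4.9/EI, so M_C = 286.4/4.9 = 58.46 kN·m (hogging).
Span AC, ΣM about A with M_C applied at C: R_C^{AC}·5 = 258.8 + 58.46, so R_C^{AC} = 63.44 kN and R_A = 69 − 63.44 = 5.559 kN.
Span CE, ΣM about E: R_C^{CE}·9.7 = 185.7 + 58.46, so R_C^{CE} = 25.17 kN and R_E = 31.9 − 25.17 = 6.734 kN.
R_C = 63.44 + 25.17 = 88.61 kN.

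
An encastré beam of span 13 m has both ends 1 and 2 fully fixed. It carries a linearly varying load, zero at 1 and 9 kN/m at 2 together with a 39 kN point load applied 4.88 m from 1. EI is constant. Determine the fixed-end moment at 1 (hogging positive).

Take the two fixed-end moments M_1, M_2 as redundants; the released structure is the simple span 12.
End rotations of the released simple span under the applied load (×1/EI):
  at 1: triangular load, peak 9: 7w₀L³/(360EI) = 384.5/EI
  at 2: triangular load, peak 9: w₀L³/(45EI) = 439.4/EI
  at 1: point load 39 at a = 4.88: Pab(L + b)/(6LEI) = 418.4/EI
  at 2: point load 39 at a = 4.88: Pab(L + a)/(6LEI) = 354.3/EI
  θ_10 = 802.9/EI,  θ_20 = 793.7/EI
Flexibility coefficients: a unit moment at one end gives L/(3EI) there and L/(6EI) at the far end, so f₁₁ = f₂₂ = 4.333/EI and f₁₂ = f₂₁ = 2.167/EI.
Compatibility — zero rotation at each built-in end:
  4.333 M_1 + 2.167 M_2 = 802.9
  2.167 M_1 + 4.333 M_2 = 793.7
Solving the pair gives M_1 = 125 kN·m and M_2 = 120.7 kN·m (hogging).

M_1 = 125 kN·m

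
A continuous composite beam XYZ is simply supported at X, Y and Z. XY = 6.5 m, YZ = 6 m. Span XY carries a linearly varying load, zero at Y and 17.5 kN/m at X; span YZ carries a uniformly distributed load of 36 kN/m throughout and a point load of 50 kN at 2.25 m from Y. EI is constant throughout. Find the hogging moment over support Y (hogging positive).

Release continuity at Y by inserting a hinge; the redundant is the internal moment M_Y. The primary structure is two simply-supported spans XY and YZ.
End slopes at the hinge Y, treating each span as simply supported:
  span XY: triangular load, peak 17.5: 7w₀L³/(360EI) = 93.45/EI
  span YZ: UDL 36: wL³/(24EI) = 324/EI
  span YZ: point load 50 at a = 2.25: Pab(L + b)/(6LEI) = 114.3/EI
  relative rotation θ_0 = (93.45 + 438.3)/EI = 531.7/EI
A unit hogging moment at Y produces rotation L₁/(3EI) + L₂/(3EI) = 4.167/EI.
Compatibility: M_Y·(L₁+L₂)/(3EI) = θ_0, giving M_Y = 127.6 kN·m (hogging).

M_Y = 127.6 kN·m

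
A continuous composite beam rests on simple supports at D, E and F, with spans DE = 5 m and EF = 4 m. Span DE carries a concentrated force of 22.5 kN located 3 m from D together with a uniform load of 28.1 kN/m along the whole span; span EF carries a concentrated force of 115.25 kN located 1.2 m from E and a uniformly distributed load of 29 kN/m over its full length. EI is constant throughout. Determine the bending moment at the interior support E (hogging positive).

M_E = 123.1 kN·m

Insert a hinge at E; M_E is the redundant, and each span becomes simply supported.
Rotations at E on the released spans (each span's end-slope, ×1/EI):
  span DE: point load 22.5 at a = 3: Pab(L + a)/(6LEI) = 36/EI
  span DE: UDL 28.1: wL³/(24EI) = 146.4/EI
  span EF: point load 115.25 at a = 1.2: Pab(L + b)/(6LEI) = 109.7/EI
  span EF: UDL 29: wL³/(24EI) = 77.33/EI
  relative rotation θ_0 = (182.4 + 187.1)/EI = 369.4/EI
A unit hogging moment at E produces rotation L₁/(3EI) + L₂/(3EI) = 3/EI.
Slope continuity at E: θ_0 = M_E·3/EI, so M_E = 369.4/3 = 123.1 kN·m (hogging).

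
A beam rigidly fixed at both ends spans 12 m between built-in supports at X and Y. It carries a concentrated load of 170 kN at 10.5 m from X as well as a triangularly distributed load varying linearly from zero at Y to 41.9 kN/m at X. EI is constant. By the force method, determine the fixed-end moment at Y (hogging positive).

M_Y = 396.4 kN·m

Release both end moments; the primary structure is a simply-supported span XY with redundants M_X and M_Y.
Simple-span end rotations at X and Y under the given loads:
  at X: point load 170 at a = 10.5: Pab(L + b)/(6LEI) = 502/EI
  at Y: point load 170 at a = 10.5: Pab(L + a)/(6LEI) = 836.7/EI
  at X: triangular load, peak 41.9: w₀L³/(45EI) = 1609/EI
  at Y: triangular load, peak 41.9: 7w₀L³/(360EI) = 1408/EI
  θ_X0 = 2111/EI,  θ_Y0 = 2245/EI
Flexibility coefficients: a unit moment at one end gives L/(3EI) there and L/(6EI) at the far end, so f₁₁ = f₂₂ = 4/EI and f₁₂ = f₂₁ = 2/EI.
Compatibility — zero rotation at each built-in end:
  4 M_X + 2 M_Y = 2111
  2 M_X + 4 M_Y = 2245
Solving the pair gives M_X = 329.6 kN·m and M_Y = 396.4 kN·m (hogging).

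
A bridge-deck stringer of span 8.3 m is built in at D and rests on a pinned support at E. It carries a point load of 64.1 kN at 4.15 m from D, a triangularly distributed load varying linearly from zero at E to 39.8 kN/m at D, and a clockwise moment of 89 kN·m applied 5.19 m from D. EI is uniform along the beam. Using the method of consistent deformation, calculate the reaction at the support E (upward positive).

R_E = 66.89 kN

Remove the prop at E; the released (primary) structure is a cantilever built in at D.
Deflection at E on the released cantilever, summing each load's contribution:
  point load 64.1 at a = 4.15: Pa²(3L − a)/(6EI) = 3818/EI
  triangular load, peak 39.8 at the fixed end: w₀L⁴/(30EI) = 6296/EI
  clockwise couple 89 at a = 5.19: M₀a(2L − a)/(2EI) = 2635/EI
  δ_0 = 12749/EI
Flexibility coefficient — unit upward force at E: δ_{EE} = L³/(3EI) = 190.6/EI.
The prop prevents deflection at E: R_E = δ_0/δ_{EE} = 12749/190.6 = 66.89 kN.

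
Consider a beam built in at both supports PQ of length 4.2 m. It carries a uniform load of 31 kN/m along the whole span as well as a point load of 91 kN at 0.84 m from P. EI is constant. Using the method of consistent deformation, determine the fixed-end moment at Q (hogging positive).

Release both end moments; the primary structure is a simply-supported span PQ with redundants M_P and M_Q.
End rotations of the released simple span under the applied load (×1/EI):
  at P: UDL 31: wL³/(24EI) = 95.7/EI
  at Q: UDL 31: wL³/(24EI) = 95.7/EI
  at P: point load 91 at a = 0.84: Pab(L + b)/(6LEI) = 77.05/EI
  at Q: point load 91 at a = 0.84: Pab(L + a)/(6LEI) = 51.37/EI
  θ_P0 = 172.7/EI,  θ_Q0 = 147.1/EI
Flexibility coefficients: a unit moment at one end gives L/(3EI) there and L/(6EI) at the far end, so f₁₁ = f₂₂ = 1.4/EI and f₁₂ = f₂₁ = 0.7/EI.
Compatibility — zero rotation at each built-in end:
  1.4 M_P + 0.7 M_Q = 172.7
  0.7 M_P + 1.4 M_Q = 147.1
Solving the pair gives M_P = 94.49 kN·m and M_Q = 57.8 kN·m (hogging).

M_Q = 57.8 kN·m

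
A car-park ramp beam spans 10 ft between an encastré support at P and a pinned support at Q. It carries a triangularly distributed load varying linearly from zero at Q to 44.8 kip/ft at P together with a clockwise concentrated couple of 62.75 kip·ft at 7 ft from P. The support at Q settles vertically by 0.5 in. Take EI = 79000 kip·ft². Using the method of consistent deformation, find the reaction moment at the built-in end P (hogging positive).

M_P = 374.5 kip·ft

Remove the prop at Q; the released (primary) structure is a cantilever built in at P.
Primary-structure tip deflection at Q by superposition:
  triangular load, peak 44.8 at the fixed end: w₀L⁴/(30EI) = 14933/EI
  clockwise couple 62.75 at a = 7: M₀a(2L − a)/(2EI) = 2855/EI
  δ_0 = 17788/EI
Tip deflection under a unit load at Q: L³/(3EI) = 333.3/EI.
With EI = 79000 kip·ft²: δ_0 = 0.22517 ft and δ_{QQ} = 0.004219 ft/kip.
Compatibility — the beam at Q must follow the support down by 0.04167 ft: δ_0 − R_Q·δ_{QQ} = 0.04167, so R_Q = (0.22517 − 0.04167)/0.004219 = 43.49 kip.
Moment equilibrium about P: M_P = Σ(load moments about P) − R_Q·L = 809.4 − 43.49×10 = 374.5 kip·ft.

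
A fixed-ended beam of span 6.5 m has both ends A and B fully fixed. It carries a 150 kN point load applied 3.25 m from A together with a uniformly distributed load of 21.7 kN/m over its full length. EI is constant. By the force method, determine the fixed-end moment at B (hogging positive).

Release both end moments; the primary structure is a simply-supported span AB with redundants M_A and M_B.
Simple-span end rotations at A and B under the given loads:
  at A: point load 150 at a = 3.25: Pab(L + b)/(6LEI) = 396.1/EI
  at B: point load 150 at a = 3.25: Pab(L + a)/(6LEI) = 396.1/EI
  at A: UDL 21.7: wL³/(24EI) = 248.3/EI
  at B: UDL 21.7: wL³/(24EI) = 248.3/EI
  θ_A0 = 644.4/EI,  θ_B0 = 644.4/EI
Flexibility coefficients: a unit moment at one end gives L/(3EI) there and L/(6EI) at the far end, so f₁₁ = f₂₂ = 2.167/EI and f₁₂ = f₂₁ = 1.083/EI.
Compatibility — zero rotation at each built-in end:
  2.167 M_A + 1.083 M_B = 644.4
  1.083 M_A + 2.167 M_B = 644.4
Solving the pair gives M_A = 198.3 kN·m and M_B = 198.3 kN·m (hogging).

M_B = 198.3 kN·m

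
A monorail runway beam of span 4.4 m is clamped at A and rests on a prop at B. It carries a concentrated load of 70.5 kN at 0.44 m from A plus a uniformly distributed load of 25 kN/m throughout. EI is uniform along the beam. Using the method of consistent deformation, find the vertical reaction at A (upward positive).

R_A = 138.2 kN

Remove the prop at B; the released (primary) structure is a cantilever built in at A.
Primary-structure tip deflection at B by superposition:
  point load 70.5 at a = 0.44: Pa²(3L − a)/(6EI) = 29.03/EI
  UDL 25: wL⁴/(8EI) = 1171/EI
  δ_0 = 1200/EI
Flexibility coefficient — unit upward force at B: δ_{BB} = L³/(3EI) = 28.39/EI.
The prop prevents deflection at B: R_B = δ_0/δ_{BB} = 1200/28.39 = 42.27 kN.
Vertical equilibrium: R_A = ΣP − R_B = 180.5 − 42.27 = 138.2 kN.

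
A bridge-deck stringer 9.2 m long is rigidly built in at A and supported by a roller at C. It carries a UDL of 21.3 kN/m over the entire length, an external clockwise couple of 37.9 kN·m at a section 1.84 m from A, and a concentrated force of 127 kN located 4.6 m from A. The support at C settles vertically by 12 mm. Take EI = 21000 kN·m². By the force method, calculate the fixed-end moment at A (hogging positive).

M_A = 470.8 kN·m

Release the roller at C. Primary structure: cantilever fixed at A.
Downward deflection at the released point C due to the loads:
  UDL 21.3: wL⁴/(8EI) = 19074/EI
  clockwise couple 37.9 at a = 1.84: M₀a(2L − a)/(2EI) = 577.4/EI
  point load 127 at a = 4.6: Pa²(3L − a)/(6EI) = 10301/EI
  δ_0 = 29953/EI
Flexibility coefficient — unit upward force at C: δ_{CC} = L³/(3EI) = 259.6/EI.
With EI = 21000 kN·m²: δ_0 = 1.4263 m and δ_{CC} = 0.01236 m/kN.
Compatibility — the beam at C must follow the support down by 0.012 m: δ_0 − R_C·δ_{CC} = 0.012, so R_C = (1.4263 − 0.012)/0.01236 = 114.4 kN.
Moment equilibrium about A: M_A = Σ(load moments about A) − R_C·L = 1524 − 114.4×9.2 = 470.8 kN·m.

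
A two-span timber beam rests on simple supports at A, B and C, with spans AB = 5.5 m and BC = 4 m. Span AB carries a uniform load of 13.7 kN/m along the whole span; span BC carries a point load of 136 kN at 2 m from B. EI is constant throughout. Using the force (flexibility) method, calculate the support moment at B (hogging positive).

M_B = 72.94 kN·m

Insert a hinge at B; M_B is the redundant, and each span becomes simply supported.
End slopes at the hinge B, treating each span as simply supported:
  span AB: UDL 13.7: wL³/(24EI) = 94.97/EI
  span BC: point load 136 at a = 2: Pab(L + b)/(6LEI) = 136/EI
  relative rotation θ_0 = (94.97 + 136)/EI = 231/EI
A unit hogging moment at B produces rotation L₁/(3EI) + L₂/(3EI) = 3.167/EI.
Compatibility: M_B·(L₁+L₂)/(3EI) = θ_0, giving M_B = 72.94 kN·m (hogging).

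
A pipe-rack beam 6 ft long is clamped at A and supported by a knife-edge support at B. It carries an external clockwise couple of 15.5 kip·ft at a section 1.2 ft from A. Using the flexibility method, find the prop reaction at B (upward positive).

Remove the prop at B; the released (primary) structure is a cantilever built in at A.
Free-end deflection of the primary structure under the applied loading (downward +):
  clockwise couple 15.5 at a = 1.2: M₀a(2L − a)/(2EI) = 100.4/EI
Tip deflection under a unit load at B: L³/(3EI) = 72/EI.
Compatibility at B: δ_0 − R_B·δ_{BB} = 0, so R_B = 100.4/72 = 1.395 kip.

R_B = 1.395 kip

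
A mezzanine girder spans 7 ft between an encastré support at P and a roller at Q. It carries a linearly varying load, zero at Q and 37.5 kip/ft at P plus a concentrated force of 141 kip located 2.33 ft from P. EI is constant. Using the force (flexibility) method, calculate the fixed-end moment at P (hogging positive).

Choose R_Q as the redundant. The primary structure is the cantilever fixed at P.
Deflection at Q on the released cantilever, summing each load's contribution:
  triangular load, peak 37.5 at the fixed end: w₀L⁴/(30EI) = 3001/EI
  point load 141 at a = 2.33: Pa²(3L − a)/(6EI) = 2382/EI
  δ_0 = 5383/EI
Tip deflection under a unit load at Q: L³/(3EI) = 114.3/EI.
The prop prevents deflection at Q: R_Q = δ_0/δ_{QQ} = 5383/114.3 = 47.08 kip.
Moment equilibrium about P: M_P = Σ(load moments about P) − R_Q·L = 634.8 − 47.08×7 = 305.2 kip·ft.

M_P = 305.2 kip·ft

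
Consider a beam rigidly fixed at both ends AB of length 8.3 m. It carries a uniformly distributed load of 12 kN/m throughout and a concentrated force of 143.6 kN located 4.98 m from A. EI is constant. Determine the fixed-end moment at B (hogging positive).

Take the two fixed-end moments M_A, M_B as redundants; the released structure is the simple span AB.
On the primary (simply-supported) span, the end slopes from the loading are:
  at A: UDL 12: wL³/(24EI) = 285.9/EI
  at B: UDL 12: wL³/(24EI) = 285.9/EI
  at A: point load 143.6 at a = 4.98: Pab(L + b)/(6LEI) = 554/EI
  at B: point load 143.6 at a = 4.98: Pab(L + a)/(6LEI) = 633.1/EI
  θ_A0 = 839.9/EI,  θ_B0 = 919/EI
Flexibility coefficients: a unit moment at one end gives L/(3EI) there and L/(6EI) at the far end, so f₁₁ = f₂₂ = 2.767/EI and f₁₂ = f₂₁ = 1.383/EI.
Compatibility — zero rotation at each built-in end:
  2.767 M_A + 1.383 M_B = 839.9
  1.383 M_A + 2.767 M_B = 919
Solving the pair gives M_A = 183.3 kN·m and M_B = 240.5 kN·m (hogging).

M_B = 240.5 kN·m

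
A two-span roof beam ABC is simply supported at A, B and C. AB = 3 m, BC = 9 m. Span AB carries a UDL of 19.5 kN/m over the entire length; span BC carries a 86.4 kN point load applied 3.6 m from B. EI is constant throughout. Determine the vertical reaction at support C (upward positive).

Take M_B as the redundant. Released structure: two simple spans AB and BC with a hinge at B.
End slopes at the hinge B, treating each span as simply supported:
  span AB: UDL 19.5: wL³/(24EI) = 21.94/EI
  span BC: point load 86.4 at a = 3.6: Pab(L + b)/(6LEI) = 447.9/EI
  relative rotation θ_0 = (21.94 + 447.9)/EI = 469.8/EI
A unit hogging moment at B produces rotation L₁/(3EI) + L₂/(3EI) = 4/EI.
Slope continuity at B: θ_0 = M_B·4/EI, so M_B = 469.8/4 = 117.5 kN·m (hogging).
Span BC, ΣM about C: R_B^{BC}·9 = 466.6 + 117.5, so R_B^{BC} = 64.89 kN and R_C = 86.4 − 64.89 = 21.51 kN.

R_C = 21.51 kN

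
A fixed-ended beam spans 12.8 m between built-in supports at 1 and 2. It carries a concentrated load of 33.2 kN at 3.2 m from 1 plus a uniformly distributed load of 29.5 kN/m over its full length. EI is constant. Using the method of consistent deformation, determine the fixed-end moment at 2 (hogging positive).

M_2 = 422.7 kN·m

Take the two fixed-end moments M_1, M_2 as redundants; the released structure is the simple span 12.
End rotations of the released simple span under the applied load (×1/EI):
  at 1: point load 33.2 at a = 3.2: Pab(L + b)/(6LEI) = 297.5/EI
  at 2: point load 33.2 at a = 3.2: Pab(L + a)/(6LEI) = 212.5/EI
  at 1: UDL 29.5: wL³/(24EI) = 2578/EI
  at 2: UDL 29.5: wL³/(24EI) = 2578/EI
  θ_10 = 2875/EI,  θ_20 = 2790/EI
Flexibility coefficients: a unit moment at one end gives L/(3EI) there and L/(6EI) at the far end, so f₁₁ = f₂₂ = 4.267/EI and f₁₂ = f₂₁ = 2.133/EI.
Compatibility — zero rotation at each built-in end:
  4.267 M_1 + 2.133 M_2 = 2875
  2.133 M_1 + 4.267 M_2 = 2790
Solving the pair gives M_1 = 462.5 kN·m and M_2 = 422.7 kN·m (hogging).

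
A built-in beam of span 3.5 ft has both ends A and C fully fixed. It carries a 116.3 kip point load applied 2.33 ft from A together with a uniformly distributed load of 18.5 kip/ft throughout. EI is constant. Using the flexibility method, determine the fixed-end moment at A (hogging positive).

Release both end moments; the primary structure is a simply-supported span AC with redundants M_A and M_C.
On the primary (simply-supported) span, the end slopes from the loading are:
  at A: point load 116.3 at a = 2.33: Pab(L + b)/(6LEI) = 70.5/EI
  at C: point load 116.3 at a = 2.33: Pab(L + a)/(6LEI) = 88.02/EI
  at A: UDL 18.5: wL³/(24EI) = 33.05/EI
  at C: UDL 18.5: wL³/(24EI) = 33.05/EI
  θ_A0 = 103.6/EI,  θ_C0 = 121.1/EI
Flexibility coefficients: a unit moment at one end gives L/(3EI) there and L/(6EI) at the far end, so f₁₁ = f₂₂ = 1.167/EI and f₁₂ = f₂₁ = 0.5833/EI.
Compatibility — zero rotation at each built-in end:
  1.167 M_A + 0.5833 M_C = 103.6
  0.5833 M_A + 1.167 M_C = 121.1
Solving the pair gives M_A = 49.17 kip·ft and M_C = 79.19 kip·ft (hogging).

M_A = 49.17 kip·ft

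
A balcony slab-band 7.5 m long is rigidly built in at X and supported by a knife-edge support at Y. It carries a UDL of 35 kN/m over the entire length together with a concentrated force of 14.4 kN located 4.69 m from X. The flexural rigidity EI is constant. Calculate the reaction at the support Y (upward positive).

Release the roller at Y. Primary structure: cantilever fixed at X.
Primary-structure tip deflection at Y by superposition:
  UDL 35: wL⁴/(8EI) = 13843/EI
  point load 14.4 at a = 4.69: Pa²(3L − a)/(6EI) = 940.2/EI
  δ_0 = 14783/EI
Flexibility coefficient — unit upward force at Y: δ_{YY} = L³/(3EI) = 140.6/EI.
The prop prevents deflection at Y: R_Y = δ_0/δ_{YY} = 14783/140.6 = 105.1 kN.

R_Y = 105.1 kN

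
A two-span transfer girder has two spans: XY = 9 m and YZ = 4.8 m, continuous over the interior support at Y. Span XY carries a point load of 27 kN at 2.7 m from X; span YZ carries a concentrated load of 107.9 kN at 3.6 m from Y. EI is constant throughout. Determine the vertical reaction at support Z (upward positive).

Insert a hinge at Y; M_Y is the redundant, and each span becomes simply supported.
Rotations at Y on the released spans (each span's end-slope, ×1/EI):
  span XY: point load 27 at a = 2.7: Pab(L + a)/(6LEI) = 99.51/EI
  span YZ: point load 107.9 at a = 3.6: Pab(L + b)/(6LEI) = 97.11/EI
  relative rotation θ_0 = (99.51 + 97.11)/EI = 196.6/EI
A unit hogging moment at Y produces rotation L₁/(3EI) + L₂/(3EI) = 4.6/EI.
Slope continuity at Y: θ_0 = M_Y·4.6/EI, so M_Y = 196.6/4.6 = 42.74 kN·m (hogging).
Span YZ, ΣM about Z: R_Y^{YZ}·4.8 = 129.5 + 42.74, so R_Y^{YZ} = 35.88 kN and R_Z = 107.9 − 35.88 = 72.02 kN.

R_Z = 72.02 kN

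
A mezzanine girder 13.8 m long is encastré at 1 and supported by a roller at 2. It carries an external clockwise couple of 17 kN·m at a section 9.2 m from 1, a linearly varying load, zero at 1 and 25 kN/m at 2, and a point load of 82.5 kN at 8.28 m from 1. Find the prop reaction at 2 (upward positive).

Take the reaction at 2 as the redundant and release it; the primary structure is a cantilever fixed at 1.
Deflection at 2 on the released cantilever, summing each load's contribution:
  clockwise couple 17 at a = 9.2: M₀a(2L − a)/(2EI) = 1439/EI
  triangular load, peak 25 at the free end: 11w₀L⁴/(120EI) = 83113/EI
  point load 82.5 at a = 8.28: Pa²(3L − a)/(6EI) = 31221/EI
  δ_0 = 115773/EI
Flexibility coefficient — unit upward force at 2: δ_{22} = L³/(3EI) = 876/EI.
Compatibility at 2: δ_0 − R_2·δ_{22} = 0, so R_2 = 115773/876 = 132.2 kN.

R_2 = 132.2 kN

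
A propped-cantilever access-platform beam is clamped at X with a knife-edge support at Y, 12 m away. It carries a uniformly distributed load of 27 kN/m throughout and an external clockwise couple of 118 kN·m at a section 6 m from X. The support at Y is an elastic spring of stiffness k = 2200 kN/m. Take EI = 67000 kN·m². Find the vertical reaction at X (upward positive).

Choose R_Y as the redundant. The primary structure is the cantilever fixed at X.
Deflection at Y on the released cantilever, summing each load's contribution:
  UDL 27: wL⁴/(8EI) = 69984/EI
  clockwise couple 118 at a = 6: M₀a(2L − a)/(2EI) = 6372/EI
  δ_0 = 76356/EI
Flexibility coefficient — unit upward force at Y: δ_{YY} = L³/(3EI) = 576/EI.
With EI = 67000 kN·m²: δ_0 = 1.1396 m and δ_{YY} = 0.008597 m/kN.
Compatibility — the spring shortens by R_Y/k under the reaction it provides: δ_0 − R_Y·δ_{YY} = R_Y/k. With 1/k = 0.000455 m/kN, R_Y = δ_0 / (δ_{YY} + 1/k) = 1.1396 / (0.008597 + 0.000455) = 125.9 kN.
Vertical equilibrium: R_X = ΣP − R_Y = 324 − 125.9 = 198.1 kN.

R_X = 198.1 kN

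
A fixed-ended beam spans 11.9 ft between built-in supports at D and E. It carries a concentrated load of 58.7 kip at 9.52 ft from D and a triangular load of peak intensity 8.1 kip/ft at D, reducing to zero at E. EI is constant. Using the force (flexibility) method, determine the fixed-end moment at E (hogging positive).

Release both end moments; the primary structure is a simply-supported span DE with redundants M_D and M_E.
End rotations of the released simple span under the applied load (×1/EI):
  at D: point load 58.7 at a = 9.52: Pab(L + b)/(6LEI) = 266/EI
  at E: point load 58.7 at a = 9.52: Pab(L + a)/(6LEI) = 399/EI
  at D: triangular load, peak 8.1: w₀L³/(45EI) = 303.3/EI
  at E: triangular load, peak 8.1: 7w₀L³/(360EI) = 265.4/EI
  θ_D0 = 569.3/EI,  θ_E0 = 664.4/EI
Flexibility coefficients: a unit moment at one end gives L/(3EI) there and L/(6EI) at the far end, so f₁₁ = f₂₂ = 3.967/EI and f₁₂ = f₂₁ = 1.983/EI.
Compatibility — zero rotation at each built-in end:
  3.967 M_D + 1.983 M_E = 569.3
  1.983 M_D + 3.967 M_E = 664.4
Solving the pair gives M_D = 79.71 kip·ft and M_E = 127.6 kip·ft (hogging).

M_E = 127.6 kip·ft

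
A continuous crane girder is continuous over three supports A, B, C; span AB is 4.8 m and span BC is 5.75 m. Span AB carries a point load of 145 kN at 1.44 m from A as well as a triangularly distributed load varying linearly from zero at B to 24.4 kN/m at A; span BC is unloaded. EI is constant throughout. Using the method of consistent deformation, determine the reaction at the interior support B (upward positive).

Release continuity at B by inserting a hinge; the redundant is the internal moment M_B. The primary structure is two simply-supported spans AB and BC.
Rotations at B on the released spans (each span's end-slope, ×1/EI):
  span AB: point load 145 at a = 1.44: Pab(L + a)/(6LEI) = 152/EI
  span AB: triangular load, peak 24.4: 7w₀L³/(360EI) = 52.47/EI
  relative rotation θ_0 = (204.5 + 0)/EI = 204.5/EI
A unit hogging moment at B produces rotation L₁/(3EI) + L₂/(3EI) = 3.517/EI.
Slope continuity at B: θ_0 = M_B·3.517/EI, so M_B = 204.5/3.517 = 58.14 kN·m (hogging).
Span AB, ΣM about A with M_B applied at B: R_B^{AB}·4.8 = 302.5 + 58.14, so R_B^{AB} = 75.13 kN and R_A = 203.6 − 75.13 = 128.4 kN.
Span BC, ΣM about C: R_B^{BC}·5.75 = 0 + 58.14, so R_B^{BC} = 10.11 kN and R_C = 0 − 10.11 = -10.11 kN.
R_B = 75.13 + 10.11 = 85.25 kN.

R_B = 85.25 kN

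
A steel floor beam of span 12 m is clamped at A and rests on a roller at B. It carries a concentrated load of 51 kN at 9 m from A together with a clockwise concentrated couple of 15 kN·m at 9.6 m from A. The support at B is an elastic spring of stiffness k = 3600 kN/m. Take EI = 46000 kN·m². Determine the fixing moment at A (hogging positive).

M_A = 73.99 kN·m

Remove the prop at B; the released (primary) structure is a cantilever built in at A.
Primary-structure tip deflection at B by superposition:
  point load 51 at a = 9: Pa²(3L − a)/(6EI) = 18590/EI
  clockwise couple 15 at a = 9.6: M₀a(2L − a)/(2EI) = 1037/EI
  δ_0 = 19626/EI
Flexibility coefficient — unit upward force at B: δ_{BB} = L³/(3EI) = 576/EI.
With EI = 46000 kN·m²: δ_0 = 0.42666 m and δ_{BB} = 0.012522 m/kN.
Compatibility — the spring shortens by R_B/k under the reaction it provides: δ_0 − R_B·δ_{BB} = R_B/k. With 1/k = 0.000278 m/kN, R_B = δ_0 / (δ_{BB} + 1/k) = 0.42666 / (0.012522 + 0.000278) = 33.33 kN.
Moment equilibrium about A: M_A = Σ(load moments about A) − R_B·L = 474 − 33.33×12 = 73.99 kN·m.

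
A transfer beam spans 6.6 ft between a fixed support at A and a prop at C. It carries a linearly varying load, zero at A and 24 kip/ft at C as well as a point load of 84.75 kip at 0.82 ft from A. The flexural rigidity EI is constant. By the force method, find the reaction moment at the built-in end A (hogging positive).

M_A = 118.1 kip·ft

Take the reaction at C as the redundant and release it; the primary structure is a cantilever fixed at A.
Free-end deflection of the primary structure under the applied loading (downward +):
  triangular load, peak 24 at the free end: 11w₀L⁴/(120EI) = 4174/EI
  point load 84.75 at a = 0.82: Pa²(3L − a)/(6EI) = 180.3/EI
  δ_0 = 4355/EI
Flexibility coefficient — unit upward force at C: δ_{CC} = L³/(3EI) = 95.83/EI.
Compatibility at C: δ_0 − R_C·δ_{CC} = 0, so R_C = 4355/95.83 = 45.44 kip.
Moment equilibrium about A: M_A = Σ(load moments about A) − R_C·L = 418 − 45.44×6.6 = 118.1 kip·ft.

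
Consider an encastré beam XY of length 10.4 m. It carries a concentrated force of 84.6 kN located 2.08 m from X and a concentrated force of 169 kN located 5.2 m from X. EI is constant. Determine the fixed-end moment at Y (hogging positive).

M_Y = 247.9 kN·m

Release both end moments; the primary structure is a simply-supported span XY with redundants M_X and M_Y.
On the primary (simply-supported) span, the end slopes from the loading are:
  at X: point load 84.6 at a = 2.08: Pab(L + b)/(6LEI) = 439.2/EI
  at Y: point load 84.6 at a = 2.08: Pab(L + a)/(6LEI) = 292.8/EI
  at X: point load 169 at a = 5.2: Pab(L + b)/(6LEI) = 1142/EI
  at Y: point load 169 at a = 5.2: Pab(L + a)/(6LEI) = 1142/EI
  θ_X0 = 1582/EI,  θ_Y0 = 1435/EI
Flexibility coefficients: a unit moment at one end gives L/(3EI) there and L/(6EI) at the far end, so f₁₁ = f₂₂ = 3.467/EI and f₁₂ = f₂₁ = 1.733/EI.
Compatibility — zero rotation at each built-in end:
  3.467 M_X + 1.733 M_Y = 1582
  1.733 M_X + 3.467 M_Y = 1435
Solving the pair gives M_X = 332.3 kN·m and M_Y = 247.9 kN·m (hogging).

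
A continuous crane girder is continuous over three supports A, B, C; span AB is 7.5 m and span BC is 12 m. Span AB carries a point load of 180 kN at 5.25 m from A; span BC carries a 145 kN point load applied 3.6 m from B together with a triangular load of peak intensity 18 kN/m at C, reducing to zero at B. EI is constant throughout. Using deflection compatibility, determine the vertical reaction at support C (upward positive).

R_C = 84.09 kN

Insert a hinge at B; M_B is the redundant, and each span becomes simply supported.
End slopes at the hinge B, treating each span as simply supported:
  span AB: point load 180 at a = 5.25: Pab(L + a)/(6LEI) = 602.4/EI
  span BC: point load 145 at a = 3.6: Pab(L + b)/(6LEI) = 1242/EI
  span BC: triangular load, peak 18: 7w₀L³/(360EI) = 604.8/EI
  relative rotation θ_0 = (602.4 + 1847)/EI = 2450/EI
A unit hogging moment at B produces rotation L₁/(3EI) + L₂/(3EI) = 6.5/EI.
Slope continuity at B: θ_0 = M_B·6.5/EI, so M_B = 2450/6.5 = 376.9 kN·m (hogging).
Span BC, ΣM about C: R_B^{BC}·12 = 1650 + 376.9, so R_B^{BC} = 168.9 kN and R_C = 253 − 168.9 = 84.09 kN.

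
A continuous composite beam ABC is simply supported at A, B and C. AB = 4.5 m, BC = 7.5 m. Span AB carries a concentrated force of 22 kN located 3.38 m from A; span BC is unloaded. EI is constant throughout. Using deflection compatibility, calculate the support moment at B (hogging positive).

Take M_B as the redundant. Released structure: two simple spans AB and BC with a hinge at B.
End slopes at the hinge B, treating each span as simply supported:
  span AB: point load 22 at a = 3.38: Pab(L + a)/(6LEI) = 24.31/EI
  relative rotation θ_0 = (24.31 + 0)/EI = 24.31/EI
A unit hogging moment at B produces rotation L₁/(3EI) + L₂/(3EI) = 4/EI.
Compatibility: M_B·(L₁+L₂)/(3EI) = θ_0, giving M_B = 6.077 kN·m (hogging).

M_B = 6.077 kN·m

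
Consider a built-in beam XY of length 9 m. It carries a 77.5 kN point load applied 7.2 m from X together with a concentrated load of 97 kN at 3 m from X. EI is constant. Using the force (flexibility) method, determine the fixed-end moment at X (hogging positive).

Take the two fixed-end moments M_X, M_Y as redundants; the released structure is the simple span XY.
On the primary (simply-supported) span, the end slopes from the loading are:
  at X: point load 77.5 at a = 7.2: Pab(L + b)/(6LEI) = 200.9/EI
  at Y: point load 77.5 at a = 7.2: Pab(L + a)/(6LEI) = 301.3/EI
  at X: point load 97 at a = 3: Pab(L + b)/(6LEI) = 485/EI
  at Y: point load 97 at a = 3: Pab(L + a)/(6LEI) = 388/EI
  θ_X0 = 685.9/EI,  θ_Y0 = 689.3/EI
Flexibility coefficients: a unit moment at one end gives L/(3EI) there and L/(6EI) at the far end, so f₁₁ = f₂₂ = 3/EI and f₁₂ = f₂₁ = 1.5/EI.
Compatibility — zero rotation at each built-in end:
  3 M_X + 1.5 M_Y = 685.9
  1.5 M_X + 3 M_Y = 689.3
Solving the pair gives M_X = 151.7 kN·m and M_Y = 153.9 kN·m (hogging).

M_X = 151.7 kN·m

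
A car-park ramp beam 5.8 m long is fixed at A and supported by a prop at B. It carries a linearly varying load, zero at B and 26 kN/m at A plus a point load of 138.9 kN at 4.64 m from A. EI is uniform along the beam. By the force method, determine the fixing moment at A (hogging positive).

M_A = 135.6 kN·m

Remove the prop at B; the released (primary) structure is a cantilever built in at A.
Deflection at B on the released cantilever, summing each load's contribution:
  triangular load, peak 26 at the fixed end: w₀L⁴/(30EI) = 980.8/EI
  point load 138.9 at a = 4.64: Pa²(3L − a)/(6EI) = 6360/EI
  δ_0 = 7340/EI
Tip deflection under a unit load at B: L³/(3EI) = 65.04/EI.
The prop prevents deflection at B: R_B = δ_0/δ_{BB} = 7340/65.04 = 112.9 kN.
Moment equilibrium about A: M_A = Σ(load moments about A) − R_B·L = 790.3 − 112.9×5.8 = 135.6 kN·m.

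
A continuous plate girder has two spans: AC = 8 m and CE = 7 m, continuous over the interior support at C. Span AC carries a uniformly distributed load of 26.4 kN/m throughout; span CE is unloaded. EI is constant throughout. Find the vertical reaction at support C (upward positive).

R_C = 135.8 kN

Insert a hinge at C; M_C is the redundant, and each span becomes simply supported.
Rotations at C on the released spans (each span's end-slope, ×1/EI):
  span AC: UDL 26.4: wL³/(24EI) = 563.2/EI
  relative rotation θ_0 = (563.2 + 0)/EI = 563.2/EI
A unit hogging moment at C produces rotation L₁/(3EI) + L₂/(3EI) = 5/EI.
Compatibility: M_C·(L₁+L₂)/(3EI) = θ_0, giving M_C = 112.6 kN·m (hogging).
Span AC, ΣM about A with M_C applied at C: R_C^{AC}·8 = 844.8 + 112.6, so R_C^{AC} = 119.7 kN and R_A = 211.2 − 119.7 = 91.52 kN.
Span CE, ΣM about E: R_C^{CE}·7 = 0 + 112.6, so R_C^{CE} = 16.09 kN and R_E = 0 − 16.09 = -16.09 kN.
R_C = 119.7 + 16.09 = 135.8 kN.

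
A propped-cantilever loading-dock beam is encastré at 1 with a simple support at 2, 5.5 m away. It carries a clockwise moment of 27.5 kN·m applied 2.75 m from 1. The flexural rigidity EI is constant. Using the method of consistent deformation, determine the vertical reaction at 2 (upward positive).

Remove the prop at 2; the released (primary) structure is a cantilever built in at 1.
Deflection at 2 on the released cantilever, summing each load's contribution:
  clockwise couple 27.5 at a = 2.75: M₀a(2L − a)/(2EI) = 312/EI
Tip deflection under a unit load at 2: L³/(3EI) = 55.46/EI.
Compatibility at 2: δ_0 − R_2·δ_{22} = 0, so R_2 = 312/55.46 = 5.625 kN.

R_2 = 5.625 kN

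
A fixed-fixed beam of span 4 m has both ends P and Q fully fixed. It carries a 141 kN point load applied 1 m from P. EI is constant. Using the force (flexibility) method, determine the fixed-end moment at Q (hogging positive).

M_Q = 26.44 kN·m

Take the two fixed-end moments M_P, M_Q as redundants; the released structure is the simple span PQ.
On the primary (simply-supported) span, the end slopes from the loading are:
  at P: point load 141 at a = 1: Pab(L + b)/(6LEI) = 123.4/EI
  at Q: point load 141 at a = 1: Pab(L + a)/(6LEI) = 88.12/EI
  θ_P0 = 123.4/EI,  θ_Q0 = 88.12/EI
Flexibility coefficients: a unit moment at one end gives L/(3EI) there and L/(6EI) at the far end, so f₁₁ = f₂₂ = 1.333/EI and f₁₂ = f₂₁ = 0.6667/EI.
Compatibility — zero rotation at each built-in end:
  1.333 M_P + 0.6667 M_Q = 123.4
  0.6667 M_P + 1.333 M_Q = 88.12
Solving the pair gives M_P = 79.31 kN·m and M_Q = 26.44 kN·m (hogging).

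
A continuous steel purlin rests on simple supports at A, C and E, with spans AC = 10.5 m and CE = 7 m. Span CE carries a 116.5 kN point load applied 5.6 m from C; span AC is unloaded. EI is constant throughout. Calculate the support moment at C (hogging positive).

M_C = 31.32 kN·m

Release continuity at C by inserting a hinge; the redundant is the internal moment M_C. The primary structure is two simply-supported spans AC and CE.
Discontinuity in slope at C on the released structure — sum the simple-span end rotations:
  span CE: point load 116.5 at a = 5.6: Pab(L + b)/(6LEI) = 182.7/EI
  relative rotation θ_0 = (0 + 182.7)/EI = 182.7/EI
A unit hogging moment at C produces rotation L₁/(3EI) + L₂/(3EI) = 5.833/EI.
Slope continuity at C: θ_0 = M_C·5.833/EI, so M_C = 182.7/5.833 = 31.32 kN·m (hogging).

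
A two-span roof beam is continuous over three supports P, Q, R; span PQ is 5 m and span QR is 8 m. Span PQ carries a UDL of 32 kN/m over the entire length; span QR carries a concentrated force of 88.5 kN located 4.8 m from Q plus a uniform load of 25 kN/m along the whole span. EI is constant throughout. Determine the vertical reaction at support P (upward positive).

R_P = 33.05 kN

Take M_Q as the redundant. Released structure: two simple spans PQ and QR with a hinge at Q.
End slopes at the hinge Q, treating each span as simply supported:
  span PQ: UDL 32: wL³/(24EI) = 166.7/EI
  span QR: point load 88.5 at a = 4.8: Pab(L + b)/(6LEI) = 317.2/EI
  span QR: UDL 25: wL³/(24EI) = 533.3/EI
  relative rotation θ_0 = (166.7 + 850.5)/EI = 1017/EI
A unit hogging moment at Q produces rotation L₁/(3EI) + L₂/(3EI) = 4.333/EI.
Compatibility: M_Q·(L₁+L₂)/(3EI) = θ_0, giving M_Q = 234.7 kN·m (hogging).
Span PQ, ΣM about P with M_Q applied at Q: R_Q^{PQ}·5 = 400 + 234.7, so R_Q^{PQ} = 126.9 kN and R_P = 160 − 126.9 = 33.05 kN.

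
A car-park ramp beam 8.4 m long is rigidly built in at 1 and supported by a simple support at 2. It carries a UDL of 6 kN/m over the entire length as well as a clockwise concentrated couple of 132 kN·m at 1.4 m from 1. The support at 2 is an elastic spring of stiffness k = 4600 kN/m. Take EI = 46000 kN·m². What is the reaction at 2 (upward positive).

R_2 = 24.84 kN

Release the roller at 2. Primary structure: cantilever fixed at 1.
Downward deflection at the released point 2 due to the loads:
  UDL 6: wL⁴/(8EI) = 3734/EI
  clockwise couple 132 at a = 1.4: M₀a(2L − a)/(2EI) = 1423/EI
  δ_0 = 5157/EI
Flexibility coefficient — unit upward force at 2: δ_{22} = L³/(3EI) = 197.6/EI.
With EI = 46000 kN·m²: δ_0 = 0.11211 m and δ_{22} = 0.004295 m/kN.
Compatibility — the spring shortens by R_2/k under the reaction it provides: δ_0 − R_2·δ_{22} = R_2/k. With 1/k = 0.000217 m/kN, R_2 = δ_0 / (δ_{22} + 1/k) = 0.11211 / (0.004295 + 0.000217) = 24.84 kN.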